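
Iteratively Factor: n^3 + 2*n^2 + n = (n + 1)*(n^2 + n) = n*(n + 1)*(n + 1)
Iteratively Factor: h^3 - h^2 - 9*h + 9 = (h - 1)*(h^2 - 9) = (h - 1)*(h + 3)*(h - 3)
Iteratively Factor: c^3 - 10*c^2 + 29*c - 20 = (c - 1)*(c^2 - 9*c + 20) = (c - 4)*(c - 1)*(c - 5)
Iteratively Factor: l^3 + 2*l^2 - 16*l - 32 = (l + 4)*(l^2 - 2*l - 8) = (l - 4)*(l + 4)*(l + 2)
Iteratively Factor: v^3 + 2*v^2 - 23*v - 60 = (v + 4)*(v^2 - 2*v - 15) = (v - 5)*(v + 4)*(v + 3)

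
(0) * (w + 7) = 0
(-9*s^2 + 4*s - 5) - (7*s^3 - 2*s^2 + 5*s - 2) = -7*s^3 - 7*s^2 - s - 3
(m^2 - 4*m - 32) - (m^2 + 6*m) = -10*m - 32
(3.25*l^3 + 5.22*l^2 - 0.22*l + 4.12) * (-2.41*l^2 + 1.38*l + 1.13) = -7.8325*l^5 - 8.0952*l^4 + 11.4063*l^3 - 4.3342*l^2 + 5.437*l + 4.6556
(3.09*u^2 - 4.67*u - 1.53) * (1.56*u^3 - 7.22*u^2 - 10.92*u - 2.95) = 4.8204*u^5 - 29.595*u^4 - 2.4122*u^3 + 52.9275*u^2 + 30.4841*u + 4.5135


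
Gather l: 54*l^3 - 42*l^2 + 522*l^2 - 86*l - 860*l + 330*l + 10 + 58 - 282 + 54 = 54*l^3 + 480*l^2 - 616*l - 160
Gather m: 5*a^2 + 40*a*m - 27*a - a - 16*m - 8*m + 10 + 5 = 5*a^2 - 28*a + m*(40*a - 24) + 15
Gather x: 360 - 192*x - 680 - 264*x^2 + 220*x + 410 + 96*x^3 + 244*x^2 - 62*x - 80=96*x^3 - 20*x^2 - 34*x + 10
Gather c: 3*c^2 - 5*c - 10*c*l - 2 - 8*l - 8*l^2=3*c^2 + c*(-10*l - 5) - 8*l^2 - 8*l - 2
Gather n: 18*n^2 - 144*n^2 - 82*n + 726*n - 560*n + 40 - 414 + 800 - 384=-126*n^2 + 84*n + 42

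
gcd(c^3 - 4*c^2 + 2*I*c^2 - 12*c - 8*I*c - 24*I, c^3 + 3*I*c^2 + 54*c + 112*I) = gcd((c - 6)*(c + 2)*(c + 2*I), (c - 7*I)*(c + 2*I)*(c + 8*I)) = c + 2*I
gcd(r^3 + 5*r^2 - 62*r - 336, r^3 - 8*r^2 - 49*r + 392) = r^2 - r - 56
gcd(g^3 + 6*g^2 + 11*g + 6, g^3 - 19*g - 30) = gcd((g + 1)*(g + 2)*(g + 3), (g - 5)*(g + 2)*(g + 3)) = g^2 + 5*g + 6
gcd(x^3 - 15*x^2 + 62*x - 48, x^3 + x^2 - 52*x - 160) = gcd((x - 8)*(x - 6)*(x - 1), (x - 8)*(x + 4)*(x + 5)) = x - 8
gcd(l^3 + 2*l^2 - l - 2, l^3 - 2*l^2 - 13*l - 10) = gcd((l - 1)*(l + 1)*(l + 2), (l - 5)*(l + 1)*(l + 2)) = l^2 + 3*l + 2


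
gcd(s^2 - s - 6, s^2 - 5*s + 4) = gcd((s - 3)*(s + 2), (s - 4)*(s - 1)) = 1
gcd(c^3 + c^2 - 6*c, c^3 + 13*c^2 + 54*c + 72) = c + 3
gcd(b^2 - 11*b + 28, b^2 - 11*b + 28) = b^2 - 11*b + 28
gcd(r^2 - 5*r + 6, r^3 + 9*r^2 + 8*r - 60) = r - 2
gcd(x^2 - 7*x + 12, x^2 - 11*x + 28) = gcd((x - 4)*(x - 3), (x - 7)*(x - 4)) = x - 4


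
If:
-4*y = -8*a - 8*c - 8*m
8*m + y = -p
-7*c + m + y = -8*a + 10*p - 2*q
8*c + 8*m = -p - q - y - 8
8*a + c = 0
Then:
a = 16/759 - 103*y/1518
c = 412*y/759 - 128/759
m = 19*y/759 + 112/759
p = -911*y/759 - 896/759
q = -3296*y/759 - 5048/759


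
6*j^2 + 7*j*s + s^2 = (j + s)*(6*j + s)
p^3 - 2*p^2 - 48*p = p*(p - 8)*(p + 6)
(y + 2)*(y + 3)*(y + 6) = y^3 + 11*y^2 + 36*y + 36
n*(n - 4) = n^2 - 4*n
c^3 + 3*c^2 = c^2*(c + 3)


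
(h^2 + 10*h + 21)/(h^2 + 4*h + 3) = (h + 7)/(h + 1)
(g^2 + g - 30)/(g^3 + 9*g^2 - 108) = (g - 5)/(g^2 + 3*g - 18)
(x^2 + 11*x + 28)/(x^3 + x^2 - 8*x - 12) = (x^2 + 11*x + 28)/(x^3 + x^2 - 8*x - 12)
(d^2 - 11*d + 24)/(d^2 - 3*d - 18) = (-d^2 + 11*d - 24)/(-d^2 + 3*d + 18)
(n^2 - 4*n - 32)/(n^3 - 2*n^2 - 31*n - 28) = (n - 8)/(n^2 - 6*n - 7)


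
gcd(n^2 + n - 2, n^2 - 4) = n + 2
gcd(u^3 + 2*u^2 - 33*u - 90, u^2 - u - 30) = u^2 - u - 30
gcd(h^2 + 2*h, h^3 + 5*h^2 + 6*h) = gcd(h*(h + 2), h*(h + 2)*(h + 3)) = h^2 + 2*h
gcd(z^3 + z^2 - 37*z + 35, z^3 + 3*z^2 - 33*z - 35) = z^2 + 2*z - 35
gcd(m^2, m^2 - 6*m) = m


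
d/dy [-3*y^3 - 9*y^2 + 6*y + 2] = -9*y^2 - 18*y + 6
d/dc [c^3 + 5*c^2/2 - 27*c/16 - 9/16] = 3*c^2 + 5*c - 27/16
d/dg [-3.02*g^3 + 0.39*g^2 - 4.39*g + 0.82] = -9.06*g^2 + 0.78*g - 4.39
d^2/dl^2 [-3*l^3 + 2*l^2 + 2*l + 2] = 4 - 18*l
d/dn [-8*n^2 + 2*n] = 2 - 16*n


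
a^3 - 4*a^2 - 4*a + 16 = (a - 4)*(a - 2)*(a + 2)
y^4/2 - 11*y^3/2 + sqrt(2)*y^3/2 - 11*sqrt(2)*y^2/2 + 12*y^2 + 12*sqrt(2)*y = y*(y/2 + sqrt(2)/2)*(y - 8)*(y - 3)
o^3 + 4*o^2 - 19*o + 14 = (o - 2)*(o - 1)*(o + 7)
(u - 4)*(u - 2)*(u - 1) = u^3 - 7*u^2 + 14*u - 8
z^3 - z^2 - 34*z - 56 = (z - 7)*(z + 2)*(z + 4)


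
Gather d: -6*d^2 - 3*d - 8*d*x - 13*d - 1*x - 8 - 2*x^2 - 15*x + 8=-6*d^2 + d*(-8*x - 16) - 2*x^2 - 16*x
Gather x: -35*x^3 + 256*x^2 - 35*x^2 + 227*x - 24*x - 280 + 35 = -35*x^3 + 221*x^2 + 203*x - 245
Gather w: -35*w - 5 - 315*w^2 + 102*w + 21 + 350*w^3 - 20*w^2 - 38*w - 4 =350*w^3 - 335*w^2 + 29*w + 12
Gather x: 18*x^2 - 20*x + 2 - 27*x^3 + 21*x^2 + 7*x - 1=-27*x^3 + 39*x^2 - 13*x + 1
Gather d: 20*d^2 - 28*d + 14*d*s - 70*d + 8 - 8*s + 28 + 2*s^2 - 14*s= 20*d^2 + d*(14*s - 98) + 2*s^2 - 22*s + 36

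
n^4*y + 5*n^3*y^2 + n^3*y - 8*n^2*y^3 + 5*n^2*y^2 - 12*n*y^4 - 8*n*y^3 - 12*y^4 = (n - 2*y)*(n + y)*(n + 6*y)*(n*y + y)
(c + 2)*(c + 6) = c^2 + 8*c + 12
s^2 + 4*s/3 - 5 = (s - 5/3)*(s + 3)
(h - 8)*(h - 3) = h^2 - 11*h + 24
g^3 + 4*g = g*(g - 2*I)*(g + 2*I)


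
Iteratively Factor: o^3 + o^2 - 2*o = (o)*(o^2 + o - 2) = o*(o - 1)*(o + 2)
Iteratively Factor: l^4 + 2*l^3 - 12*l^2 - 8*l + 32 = (l - 2)*(l^3 + 4*l^2 - 4*l - 16) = (l - 2)^2*(l^2 + 6*l + 8) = (l - 2)^2*(l + 2)*(l + 4)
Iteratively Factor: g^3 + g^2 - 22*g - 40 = (g - 5)*(g^2 + 6*g + 8) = (g - 5)*(g + 2)*(g + 4)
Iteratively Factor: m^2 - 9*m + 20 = (m - 4)*(m - 5)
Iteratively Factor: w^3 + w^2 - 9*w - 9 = (w + 3)*(w^2 - 2*w - 3) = (w + 1)*(w + 3)*(w - 3)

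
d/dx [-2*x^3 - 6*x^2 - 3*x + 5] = -6*x^2 - 12*x - 3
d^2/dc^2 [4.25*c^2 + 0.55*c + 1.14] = 8.50000000000000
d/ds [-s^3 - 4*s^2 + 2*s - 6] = -3*s^2 - 8*s + 2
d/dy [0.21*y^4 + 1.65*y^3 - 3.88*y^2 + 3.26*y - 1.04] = 0.84*y^3 + 4.95*y^2 - 7.76*y + 3.26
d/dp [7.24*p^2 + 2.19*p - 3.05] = 14.48*p + 2.19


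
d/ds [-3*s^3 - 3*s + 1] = -9*s^2 - 3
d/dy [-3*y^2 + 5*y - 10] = 5 - 6*y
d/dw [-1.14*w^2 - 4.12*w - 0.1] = -2.28*w - 4.12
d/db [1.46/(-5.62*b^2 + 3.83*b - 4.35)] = (16.4104*b - 5.5918)/(5.62*b^2 - 3.83*b + 4.35)^2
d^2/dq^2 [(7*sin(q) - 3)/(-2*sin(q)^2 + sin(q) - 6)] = (28*sin(q)^5 - 34*sin(q)^4 - 542*sin(q)^3 + 255*sin(q)^2 + 702*sin(q) - 150)/(-sin(q) - cos(2*q) + 7)^3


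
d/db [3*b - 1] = 3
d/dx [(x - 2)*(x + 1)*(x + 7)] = 3*x^2 + 12*x - 9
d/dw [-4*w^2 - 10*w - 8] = -8*w - 10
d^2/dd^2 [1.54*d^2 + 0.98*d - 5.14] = 3.08000000000000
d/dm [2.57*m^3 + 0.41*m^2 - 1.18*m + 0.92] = 7.71*m^2 + 0.82*m - 1.18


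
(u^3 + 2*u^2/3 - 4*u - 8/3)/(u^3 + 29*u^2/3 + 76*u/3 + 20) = (3*u^2 - 4*u - 4)/(3*u^2 + 23*u + 30)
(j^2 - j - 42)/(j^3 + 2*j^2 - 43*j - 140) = (j + 6)/(j^2 + 9*j + 20)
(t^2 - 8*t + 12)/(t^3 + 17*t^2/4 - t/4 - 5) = 4*(t^2 - 8*t + 12)/(4*t^3 + 17*t^2 - t - 20)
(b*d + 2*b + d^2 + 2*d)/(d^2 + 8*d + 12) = (b + d)/(d + 6)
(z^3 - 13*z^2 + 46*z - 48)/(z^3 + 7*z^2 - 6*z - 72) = (z^2 - 10*z + 16)/(z^2 + 10*z + 24)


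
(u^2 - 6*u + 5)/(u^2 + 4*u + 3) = (u^2 - 6*u + 5)/(u^2 + 4*u + 3)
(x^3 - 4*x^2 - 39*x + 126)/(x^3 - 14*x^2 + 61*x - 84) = (x + 6)/(x - 4)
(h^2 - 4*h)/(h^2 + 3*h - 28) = h/(h + 7)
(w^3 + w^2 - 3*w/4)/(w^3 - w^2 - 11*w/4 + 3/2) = w/(w - 2)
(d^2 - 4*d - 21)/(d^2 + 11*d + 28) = (d^2 - 4*d - 21)/(d^2 + 11*d + 28)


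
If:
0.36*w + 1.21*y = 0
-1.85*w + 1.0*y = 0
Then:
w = 0.00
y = 0.00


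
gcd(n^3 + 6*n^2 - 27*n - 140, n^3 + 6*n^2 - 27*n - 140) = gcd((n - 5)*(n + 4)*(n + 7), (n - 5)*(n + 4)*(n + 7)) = n^3 + 6*n^2 - 27*n - 140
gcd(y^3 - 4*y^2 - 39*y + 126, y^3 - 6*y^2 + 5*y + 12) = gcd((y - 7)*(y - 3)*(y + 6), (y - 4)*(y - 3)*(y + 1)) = y - 3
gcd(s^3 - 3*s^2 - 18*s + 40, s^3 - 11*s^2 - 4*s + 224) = s + 4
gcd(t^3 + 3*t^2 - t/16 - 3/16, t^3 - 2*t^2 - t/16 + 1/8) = t^2 - 1/16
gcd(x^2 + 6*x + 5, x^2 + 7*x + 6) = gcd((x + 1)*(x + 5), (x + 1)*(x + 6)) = x + 1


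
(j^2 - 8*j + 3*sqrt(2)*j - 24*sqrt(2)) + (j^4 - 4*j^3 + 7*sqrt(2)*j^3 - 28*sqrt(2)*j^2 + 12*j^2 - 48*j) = j^4 - 4*j^3 + 7*sqrt(2)*j^3 - 28*sqrt(2)*j^2 + 13*j^2 - 56*j + 3*sqrt(2)*j - 24*sqrt(2)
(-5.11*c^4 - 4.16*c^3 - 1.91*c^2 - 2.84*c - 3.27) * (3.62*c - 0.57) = -18.4982*c^5 - 12.1465*c^4 - 4.543*c^3 - 9.1921*c^2 - 10.2186*c + 1.8639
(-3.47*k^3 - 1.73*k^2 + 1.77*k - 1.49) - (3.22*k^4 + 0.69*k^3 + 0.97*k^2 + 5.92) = -3.22*k^4 - 4.16*k^3 - 2.7*k^2 + 1.77*k - 7.41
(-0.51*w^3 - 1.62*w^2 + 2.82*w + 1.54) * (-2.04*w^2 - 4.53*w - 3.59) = 1.0404*w^5 + 5.6151*w^4 + 3.4167*w^3 - 10.1004*w^2 - 17.1*w - 5.5286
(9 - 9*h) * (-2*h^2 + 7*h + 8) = 18*h^3 - 81*h^2 - 9*h + 72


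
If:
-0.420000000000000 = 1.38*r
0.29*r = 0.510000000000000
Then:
No Solution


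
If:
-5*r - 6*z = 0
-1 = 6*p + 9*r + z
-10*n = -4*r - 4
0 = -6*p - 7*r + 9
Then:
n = -106/35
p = 23/2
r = -60/7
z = 50/7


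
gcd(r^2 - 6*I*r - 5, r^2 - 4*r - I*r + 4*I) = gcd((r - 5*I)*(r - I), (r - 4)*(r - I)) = r - I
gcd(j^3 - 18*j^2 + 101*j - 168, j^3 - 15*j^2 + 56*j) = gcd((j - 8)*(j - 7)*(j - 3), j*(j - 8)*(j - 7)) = j^2 - 15*j + 56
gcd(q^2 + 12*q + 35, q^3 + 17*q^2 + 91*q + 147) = q + 7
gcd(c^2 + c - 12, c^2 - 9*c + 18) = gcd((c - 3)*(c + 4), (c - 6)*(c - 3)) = c - 3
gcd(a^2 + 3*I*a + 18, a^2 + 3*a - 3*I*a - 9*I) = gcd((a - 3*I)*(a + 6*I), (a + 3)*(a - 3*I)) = a - 3*I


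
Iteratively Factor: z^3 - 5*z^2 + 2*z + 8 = (z - 2)*(z^2 - 3*z - 4) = (z - 2)*(z + 1)*(z - 4)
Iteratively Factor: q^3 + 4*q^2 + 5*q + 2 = (q + 1)*(q^2 + 3*q + 2) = (q + 1)^2*(q + 2)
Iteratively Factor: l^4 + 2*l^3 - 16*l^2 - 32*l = (l + 4)*(l^3 - 2*l^2 - 8*l) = (l - 4)*(l + 4)*(l^2 + 2*l) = l*(l - 4)*(l + 4)*(l + 2)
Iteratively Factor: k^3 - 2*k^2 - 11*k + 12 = (k - 4)*(k^2 + 2*k - 3) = (k - 4)*(k + 3)*(k - 1)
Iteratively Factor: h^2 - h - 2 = (h + 1)*(h - 2)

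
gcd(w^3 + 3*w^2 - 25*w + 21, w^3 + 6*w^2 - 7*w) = w^2 + 6*w - 7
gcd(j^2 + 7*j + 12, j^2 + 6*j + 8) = j + 4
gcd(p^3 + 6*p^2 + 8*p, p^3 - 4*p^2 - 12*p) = p^2 + 2*p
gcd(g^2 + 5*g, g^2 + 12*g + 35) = g + 5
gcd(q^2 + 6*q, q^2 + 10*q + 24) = q + 6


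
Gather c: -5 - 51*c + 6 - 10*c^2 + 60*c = -10*c^2 + 9*c + 1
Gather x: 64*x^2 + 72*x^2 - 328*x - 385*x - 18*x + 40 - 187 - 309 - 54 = 136*x^2 - 731*x - 510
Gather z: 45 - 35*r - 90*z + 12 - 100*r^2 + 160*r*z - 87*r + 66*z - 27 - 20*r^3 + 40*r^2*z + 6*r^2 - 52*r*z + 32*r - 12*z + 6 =-20*r^3 - 94*r^2 - 90*r + z*(40*r^2 + 108*r - 36) + 36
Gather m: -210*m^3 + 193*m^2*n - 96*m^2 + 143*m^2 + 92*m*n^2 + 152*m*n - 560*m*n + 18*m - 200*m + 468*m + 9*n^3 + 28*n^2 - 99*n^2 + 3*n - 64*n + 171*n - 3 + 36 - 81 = -210*m^3 + m^2*(193*n + 47) + m*(92*n^2 - 408*n + 286) + 9*n^3 - 71*n^2 + 110*n - 48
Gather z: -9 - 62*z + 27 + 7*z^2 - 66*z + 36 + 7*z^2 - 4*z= 14*z^2 - 132*z + 54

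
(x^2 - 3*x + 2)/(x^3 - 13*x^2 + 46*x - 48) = (x - 1)/(x^2 - 11*x + 24)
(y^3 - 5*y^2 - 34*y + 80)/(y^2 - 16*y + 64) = (y^2 + 3*y - 10)/(y - 8)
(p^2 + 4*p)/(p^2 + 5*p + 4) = p/(p + 1)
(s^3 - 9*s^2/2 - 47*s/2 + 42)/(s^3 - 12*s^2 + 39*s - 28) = (s^2 + 5*s/2 - 6)/(s^2 - 5*s + 4)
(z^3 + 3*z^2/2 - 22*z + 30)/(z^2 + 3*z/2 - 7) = (2*z^2 + 7*z - 30)/(2*z + 7)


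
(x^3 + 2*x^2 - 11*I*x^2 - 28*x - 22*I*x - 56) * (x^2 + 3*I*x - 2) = x^5 + 2*x^4 - 8*I*x^4 + 3*x^3 - 16*I*x^3 + 6*x^2 - 62*I*x^2 + 56*x - 124*I*x + 112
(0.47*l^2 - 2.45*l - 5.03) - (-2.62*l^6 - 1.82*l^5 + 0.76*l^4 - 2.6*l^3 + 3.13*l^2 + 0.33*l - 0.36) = 2.62*l^6 + 1.82*l^5 - 0.76*l^4 + 2.6*l^3 - 2.66*l^2 - 2.78*l - 4.67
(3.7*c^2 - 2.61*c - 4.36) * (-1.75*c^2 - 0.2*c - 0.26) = -6.475*c^4 + 3.8275*c^3 + 7.19*c^2 + 1.5506*c + 1.1336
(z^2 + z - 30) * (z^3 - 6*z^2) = z^5 - 5*z^4 - 36*z^3 + 180*z^2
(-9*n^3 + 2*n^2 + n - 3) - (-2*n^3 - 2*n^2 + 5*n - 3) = -7*n^3 + 4*n^2 - 4*n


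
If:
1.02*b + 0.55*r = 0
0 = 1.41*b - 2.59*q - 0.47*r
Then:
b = -0.53921568627451*r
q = -0.475017033840563*r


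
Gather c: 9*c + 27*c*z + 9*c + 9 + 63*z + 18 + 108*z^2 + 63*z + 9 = c*(27*z + 18) + 108*z^2 + 126*z + 36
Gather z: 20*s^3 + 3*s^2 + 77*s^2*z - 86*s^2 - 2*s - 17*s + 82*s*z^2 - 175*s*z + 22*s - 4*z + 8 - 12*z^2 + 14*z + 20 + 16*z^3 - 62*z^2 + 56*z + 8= 20*s^3 - 83*s^2 + 3*s + 16*z^3 + z^2*(82*s - 74) + z*(77*s^2 - 175*s + 66) + 36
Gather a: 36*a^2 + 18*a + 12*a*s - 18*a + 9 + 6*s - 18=36*a^2 + 12*a*s + 6*s - 9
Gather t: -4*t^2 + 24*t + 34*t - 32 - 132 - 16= -4*t^2 + 58*t - 180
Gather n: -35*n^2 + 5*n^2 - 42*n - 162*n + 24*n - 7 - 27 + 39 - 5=-30*n^2 - 180*n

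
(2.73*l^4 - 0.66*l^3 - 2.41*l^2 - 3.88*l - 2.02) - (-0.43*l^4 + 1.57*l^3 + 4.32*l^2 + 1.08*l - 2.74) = 3.16*l^4 - 2.23*l^3 - 6.73*l^2 - 4.96*l + 0.72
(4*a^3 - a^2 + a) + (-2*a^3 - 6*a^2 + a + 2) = 2*a^3 - 7*a^2 + 2*a + 2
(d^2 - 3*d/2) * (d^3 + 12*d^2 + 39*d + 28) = d^5 + 21*d^4/2 + 21*d^3 - 61*d^2/2 - 42*d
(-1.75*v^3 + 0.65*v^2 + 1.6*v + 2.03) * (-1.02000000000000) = 1.785*v^3 - 0.663*v^2 - 1.632*v - 2.0706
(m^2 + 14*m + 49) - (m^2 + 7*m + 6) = 7*m + 43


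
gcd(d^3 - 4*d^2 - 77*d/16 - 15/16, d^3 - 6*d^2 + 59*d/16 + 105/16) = d^2 - 17*d/4 - 15/4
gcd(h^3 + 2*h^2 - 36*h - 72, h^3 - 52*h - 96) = h^2 + 8*h + 12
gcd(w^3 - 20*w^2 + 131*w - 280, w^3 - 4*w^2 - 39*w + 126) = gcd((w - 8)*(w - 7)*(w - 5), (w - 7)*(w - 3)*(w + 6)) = w - 7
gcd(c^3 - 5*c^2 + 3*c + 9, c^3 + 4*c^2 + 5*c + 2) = c + 1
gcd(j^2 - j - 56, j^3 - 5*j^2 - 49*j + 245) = j + 7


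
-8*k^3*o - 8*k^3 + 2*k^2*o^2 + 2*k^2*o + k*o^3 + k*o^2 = (-2*k + o)*(4*k + o)*(k*o + k)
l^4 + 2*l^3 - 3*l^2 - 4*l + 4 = (l - 1)^2*(l + 2)^2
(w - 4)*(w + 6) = w^2 + 2*w - 24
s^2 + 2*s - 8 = (s - 2)*(s + 4)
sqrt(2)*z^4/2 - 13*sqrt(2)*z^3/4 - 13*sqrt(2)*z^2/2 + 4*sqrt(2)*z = z*(z - 8)*(z - 1/2)*(sqrt(2)*z/2 + sqrt(2))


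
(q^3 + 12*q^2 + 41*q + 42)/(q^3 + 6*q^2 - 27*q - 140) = (q^2 + 5*q + 6)/(q^2 - q - 20)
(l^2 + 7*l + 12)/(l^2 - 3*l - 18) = (l + 4)/(l - 6)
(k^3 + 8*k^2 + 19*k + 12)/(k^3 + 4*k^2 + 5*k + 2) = (k^2 + 7*k + 12)/(k^2 + 3*k + 2)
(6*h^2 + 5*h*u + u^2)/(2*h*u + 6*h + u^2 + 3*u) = (3*h + u)/(u + 3)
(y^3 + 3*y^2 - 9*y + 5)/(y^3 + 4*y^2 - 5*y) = (y - 1)/y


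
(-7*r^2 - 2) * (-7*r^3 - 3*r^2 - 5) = 49*r^5 + 21*r^4 + 14*r^3 + 41*r^2 + 10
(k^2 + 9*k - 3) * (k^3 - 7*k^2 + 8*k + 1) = k^5 + 2*k^4 - 58*k^3 + 94*k^2 - 15*k - 3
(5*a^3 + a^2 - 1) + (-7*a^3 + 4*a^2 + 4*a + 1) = -2*a^3 + 5*a^2 + 4*a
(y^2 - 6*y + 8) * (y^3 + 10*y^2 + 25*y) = y^5 + 4*y^4 - 27*y^3 - 70*y^2 + 200*y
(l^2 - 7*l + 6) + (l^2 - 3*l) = 2*l^2 - 10*l + 6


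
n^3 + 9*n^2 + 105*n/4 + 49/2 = (n + 2)*(n + 7/2)^2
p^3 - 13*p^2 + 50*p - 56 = (p - 7)*(p - 4)*(p - 2)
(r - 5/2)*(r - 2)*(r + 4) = r^3 - r^2/2 - 13*r + 20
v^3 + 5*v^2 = v^2*(v + 5)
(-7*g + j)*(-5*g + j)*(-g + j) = -35*g^3 + 47*g^2*j - 13*g*j^2 + j^3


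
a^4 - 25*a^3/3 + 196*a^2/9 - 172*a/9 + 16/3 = (a - 4)*(a - 3)*(a - 2/3)^2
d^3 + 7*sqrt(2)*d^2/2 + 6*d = d*(d + 3*sqrt(2)/2)*(d + 2*sqrt(2))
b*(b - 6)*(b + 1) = b^3 - 5*b^2 - 6*b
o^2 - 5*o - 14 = (o - 7)*(o + 2)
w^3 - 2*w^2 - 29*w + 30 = (w - 6)*(w - 1)*(w + 5)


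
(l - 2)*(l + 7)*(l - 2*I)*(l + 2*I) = l^4 + 5*l^3 - 10*l^2 + 20*l - 56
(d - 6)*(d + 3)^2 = d^3 - 27*d - 54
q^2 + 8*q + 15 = (q + 3)*(q + 5)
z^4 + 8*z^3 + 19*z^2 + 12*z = z*(z + 1)*(z + 3)*(z + 4)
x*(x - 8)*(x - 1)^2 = x^4 - 10*x^3 + 17*x^2 - 8*x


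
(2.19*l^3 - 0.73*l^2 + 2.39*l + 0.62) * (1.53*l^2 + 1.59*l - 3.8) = 3.3507*l^5 + 2.3652*l^4 - 5.826*l^3 + 7.5227*l^2 - 8.0962*l - 2.356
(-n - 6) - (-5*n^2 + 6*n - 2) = 5*n^2 - 7*n - 4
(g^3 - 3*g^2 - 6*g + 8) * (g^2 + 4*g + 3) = g^5 + g^4 - 15*g^3 - 25*g^2 + 14*g + 24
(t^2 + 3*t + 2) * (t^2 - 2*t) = t^4 + t^3 - 4*t^2 - 4*t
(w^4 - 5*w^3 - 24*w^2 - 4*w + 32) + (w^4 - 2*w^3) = 2*w^4 - 7*w^3 - 24*w^2 - 4*w + 32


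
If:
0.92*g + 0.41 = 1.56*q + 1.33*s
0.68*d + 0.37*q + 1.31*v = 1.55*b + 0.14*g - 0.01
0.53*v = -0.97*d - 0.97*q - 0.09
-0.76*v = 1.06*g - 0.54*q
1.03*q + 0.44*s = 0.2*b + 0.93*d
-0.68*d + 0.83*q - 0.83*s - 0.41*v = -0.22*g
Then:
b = -149.89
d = 97.70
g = 165.31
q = 20.30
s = 90.85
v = -216.14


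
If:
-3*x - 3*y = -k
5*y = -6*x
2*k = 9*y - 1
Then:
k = 1/16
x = -5/48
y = 1/8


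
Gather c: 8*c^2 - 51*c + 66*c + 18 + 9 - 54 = 8*c^2 + 15*c - 27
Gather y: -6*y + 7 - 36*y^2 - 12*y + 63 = -36*y^2 - 18*y + 70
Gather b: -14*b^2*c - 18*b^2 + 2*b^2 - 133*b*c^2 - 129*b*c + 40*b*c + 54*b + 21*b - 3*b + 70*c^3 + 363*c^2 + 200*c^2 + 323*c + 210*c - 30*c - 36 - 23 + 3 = b^2*(-14*c - 16) + b*(-133*c^2 - 89*c + 72) + 70*c^3 + 563*c^2 + 503*c - 56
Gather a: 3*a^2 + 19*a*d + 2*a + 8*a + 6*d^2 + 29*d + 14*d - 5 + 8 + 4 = 3*a^2 + a*(19*d + 10) + 6*d^2 + 43*d + 7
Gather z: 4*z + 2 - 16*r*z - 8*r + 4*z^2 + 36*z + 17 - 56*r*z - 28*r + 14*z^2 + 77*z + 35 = -36*r + 18*z^2 + z*(117 - 72*r) + 54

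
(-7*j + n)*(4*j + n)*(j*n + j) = -28*j^3*n - 28*j^3 - 3*j^2*n^2 - 3*j^2*n + j*n^3 + j*n^2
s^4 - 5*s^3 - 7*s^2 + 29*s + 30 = (s - 5)*(s - 3)*(s + 1)*(s + 2)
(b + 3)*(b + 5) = b^2 + 8*b + 15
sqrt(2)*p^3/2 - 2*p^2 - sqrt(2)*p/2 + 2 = (p - 1)*(p - 2*sqrt(2))*(sqrt(2)*p/2 + sqrt(2)/2)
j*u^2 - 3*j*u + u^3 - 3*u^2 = u*(j + u)*(u - 3)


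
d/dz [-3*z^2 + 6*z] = 6 - 6*z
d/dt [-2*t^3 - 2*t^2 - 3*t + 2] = -6*t^2 - 4*t - 3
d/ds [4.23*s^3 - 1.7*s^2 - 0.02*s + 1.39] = 12.69*s^2 - 3.4*s - 0.02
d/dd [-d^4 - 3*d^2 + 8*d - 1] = -4*d^3 - 6*d + 8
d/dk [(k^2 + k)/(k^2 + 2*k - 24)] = (k^2 - 48*k - 24)/(k^4 + 4*k^3 - 44*k^2 - 96*k + 576)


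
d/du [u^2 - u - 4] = 2*u - 1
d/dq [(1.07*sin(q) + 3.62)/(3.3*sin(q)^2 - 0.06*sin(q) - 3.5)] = (-23.892*sin(q) + 1.7655*cos(2*q) - 5.2933)*cos(q)/(-3.3*sin(q)^2 + 0.06*sin(q) + 3.5)^2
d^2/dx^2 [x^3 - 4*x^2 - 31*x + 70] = 6*x - 8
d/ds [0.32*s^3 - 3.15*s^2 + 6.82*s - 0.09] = 0.96*s^2 - 6.3*s + 6.82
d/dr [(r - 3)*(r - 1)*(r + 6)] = 3*r^2 + 4*r - 21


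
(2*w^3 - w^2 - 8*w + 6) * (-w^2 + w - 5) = -2*w^5 + 3*w^4 - 3*w^3 - 9*w^2 + 46*w - 30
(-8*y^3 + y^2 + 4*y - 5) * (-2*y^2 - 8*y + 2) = 16*y^5 + 62*y^4 - 32*y^3 - 20*y^2 + 48*y - 10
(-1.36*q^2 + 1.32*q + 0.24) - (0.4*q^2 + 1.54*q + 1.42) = -1.76*q^2 - 0.22*q - 1.18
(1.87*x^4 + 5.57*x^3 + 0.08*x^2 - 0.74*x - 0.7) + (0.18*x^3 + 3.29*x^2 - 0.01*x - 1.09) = 1.87*x^4 + 5.75*x^3 + 3.37*x^2 - 0.75*x - 1.79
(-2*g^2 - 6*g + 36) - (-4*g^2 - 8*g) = 2*g^2 + 2*g + 36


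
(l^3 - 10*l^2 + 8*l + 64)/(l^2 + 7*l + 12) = (l^3 - 10*l^2 + 8*l + 64)/(l^2 + 7*l + 12)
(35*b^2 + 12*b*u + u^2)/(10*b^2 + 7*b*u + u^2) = (7*b + u)/(2*b + u)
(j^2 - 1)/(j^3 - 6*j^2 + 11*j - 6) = (j + 1)/(j^2 - 5*j + 6)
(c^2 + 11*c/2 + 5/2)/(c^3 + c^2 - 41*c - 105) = (c + 1/2)/(c^2 - 4*c - 21)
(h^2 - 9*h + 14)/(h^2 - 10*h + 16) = (h - 7)/(h - 8)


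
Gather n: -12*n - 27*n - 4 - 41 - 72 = -39*n - 117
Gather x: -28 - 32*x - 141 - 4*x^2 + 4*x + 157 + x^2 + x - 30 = -3*x^2 - 27*x - 42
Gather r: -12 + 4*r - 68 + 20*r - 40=24*r - 120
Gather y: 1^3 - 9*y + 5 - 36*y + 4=10 - 45*y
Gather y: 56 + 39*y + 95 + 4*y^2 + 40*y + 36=4*y^2 + 79*y + 187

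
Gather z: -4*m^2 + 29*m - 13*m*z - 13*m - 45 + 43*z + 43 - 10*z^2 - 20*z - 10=-4*m^2 + 16*m - 10*z^2 + z*(23 - 13*m) - 12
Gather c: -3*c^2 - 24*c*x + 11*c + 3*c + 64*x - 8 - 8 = -3*c^2 + c*(14 - 24*x) + 64*x - 16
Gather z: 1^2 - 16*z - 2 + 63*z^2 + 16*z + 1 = 63*z^2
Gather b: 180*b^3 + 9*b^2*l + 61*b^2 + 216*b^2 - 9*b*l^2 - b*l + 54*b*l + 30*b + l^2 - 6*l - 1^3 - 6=180*b^3 + b^2*(9*l + 277) + b*(-9*l^2 + 53*l + 30) + l^2 - 6*l - 7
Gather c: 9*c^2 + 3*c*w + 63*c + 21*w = 9*c^2 + c*(3*w + 63) + 21*w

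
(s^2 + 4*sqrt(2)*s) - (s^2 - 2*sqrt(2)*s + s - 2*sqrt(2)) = -s + 6*sqrt(2)*s + 2*sqrt(2)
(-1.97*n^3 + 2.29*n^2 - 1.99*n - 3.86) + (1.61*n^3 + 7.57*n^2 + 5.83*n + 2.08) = -0.36*n^3 + 9.86*n^2 + 3.84*n - 1.78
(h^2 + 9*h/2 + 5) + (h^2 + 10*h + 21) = 2*h^2 + 29*h/2 + 26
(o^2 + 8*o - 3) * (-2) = -2*o^2 - 16*o + 6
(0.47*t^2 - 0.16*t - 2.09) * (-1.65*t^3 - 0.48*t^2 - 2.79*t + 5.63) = -0.7755*t^5 + 0.0384*t^4 + 2.214*t^3 + 4.0957*t^2 + 4.9303*t - 11.7667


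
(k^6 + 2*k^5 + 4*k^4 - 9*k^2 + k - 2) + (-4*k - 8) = k^6 + 2*k^5 + 4*k^4 - 9*k^2 - 3*k - 10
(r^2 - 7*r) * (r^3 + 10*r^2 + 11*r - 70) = r^5 + 3*r^4 - 59*r^3 - 147*r^2 + 490*r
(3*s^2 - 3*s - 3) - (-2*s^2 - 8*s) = 5*s^2 + 5*s - 3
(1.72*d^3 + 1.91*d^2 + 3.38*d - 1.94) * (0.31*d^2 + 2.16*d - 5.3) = 0.5332*d^5 + 4.3073*d^4 - 3.9426*d^3 - 3.4236*d^2 - 22.1044*d + 10.282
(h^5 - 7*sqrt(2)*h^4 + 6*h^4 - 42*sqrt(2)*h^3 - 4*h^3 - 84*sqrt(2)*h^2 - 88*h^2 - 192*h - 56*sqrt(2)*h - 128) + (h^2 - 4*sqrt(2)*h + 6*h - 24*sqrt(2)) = h^5 - 7*sqrt(2)*h^4 + 6*h^4 - 42*sqrt(2)*h^3 - 4*h^3 - 84*sqrt(2)*h^2 - 87*h^2 - 186*h - 60*sqrt(2)*h - 128 - 24*sqrt(2)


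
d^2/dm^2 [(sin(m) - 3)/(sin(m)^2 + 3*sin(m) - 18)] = (6*sin(m) + cos(m)^2 + 1)/(sin(m) + 6)^3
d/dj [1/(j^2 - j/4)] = 4*(1 - 8*j)/(j^2*(4*j - 1)^2)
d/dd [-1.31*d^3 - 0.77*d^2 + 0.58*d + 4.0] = -3.93*d^2 - 1.54*d + 0.58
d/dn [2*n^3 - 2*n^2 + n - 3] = 6*n^2 - 4*n + 1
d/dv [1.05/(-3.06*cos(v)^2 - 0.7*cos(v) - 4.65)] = -(6.426*cos(v) + 0.735)*sin(v)/(3.06*cos(v)^2 + 0.7*cos(v) + 4.65)^2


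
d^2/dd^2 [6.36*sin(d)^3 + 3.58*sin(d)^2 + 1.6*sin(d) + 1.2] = -6.37*sin(d) + 14.31*sin(3*d) + 7.16*cos(2*d)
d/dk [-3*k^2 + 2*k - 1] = 2 - 6*k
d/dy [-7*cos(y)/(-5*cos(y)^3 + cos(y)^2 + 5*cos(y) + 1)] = 7*(10*cos(y)^3 - cos(y)^2 + 1)*sin(y)/(5*sin(y)^2*cos(y) - sin(y)^2 + 2)^2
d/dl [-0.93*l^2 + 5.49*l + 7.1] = 5.49 - 1.86*l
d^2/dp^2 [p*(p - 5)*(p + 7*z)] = 6*p + 14*z - 10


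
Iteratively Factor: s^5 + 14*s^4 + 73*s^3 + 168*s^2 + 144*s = (s)*(s^4 + 14*s^3 + 73*s^2 + 168*s + 144) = s*(s + 3)*(s^3 + 11*s^2 + 40*s + 48) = s*(s + 3)^2*(s^2 + 8*s + 16) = s*(s + 3)^2*(s + 4)*(s + 4)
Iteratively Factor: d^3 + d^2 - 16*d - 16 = (d + 4)*(d^2 - 3*d - 4) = (d - 4)*(d + 4)*(d + 1)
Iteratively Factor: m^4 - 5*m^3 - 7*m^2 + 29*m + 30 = (m - 3)*(m^3 - 2*m^2 - 13*m - 10) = (m - 3)*(m + 2)*(m^2 - 4*m - 5) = (m - 5)*(m - 3)*(m + 2)*(m + 1)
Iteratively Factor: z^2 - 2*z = (z - 2)*(z)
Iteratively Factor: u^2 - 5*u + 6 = (u - 2)*(u - 3)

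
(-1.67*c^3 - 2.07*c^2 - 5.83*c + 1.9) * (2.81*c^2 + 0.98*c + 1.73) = -4.6927*c^5 - 7.4533*c^4 - 21.3*c^3 - 3.9555*c^2 - 8.2239*c + 3.287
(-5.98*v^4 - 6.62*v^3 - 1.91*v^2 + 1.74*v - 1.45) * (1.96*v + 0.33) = -11.7208*v^5 - 14.9486*v^4 - 5.9282*v^3 + 2.7801*v^2 - 2.2678*v - 0.4785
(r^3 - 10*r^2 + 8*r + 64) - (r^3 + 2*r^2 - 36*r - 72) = -12*r^2 + 44*r + 136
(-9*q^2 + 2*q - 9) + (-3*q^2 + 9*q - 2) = -12*q^2 + 11*q - 11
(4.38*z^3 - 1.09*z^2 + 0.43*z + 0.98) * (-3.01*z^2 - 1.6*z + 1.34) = -13.1838*z^5 - 3.7271*z^4 + 6.3189*z^3 - 5.0984*z^2 - 0.9918*z + 1.3132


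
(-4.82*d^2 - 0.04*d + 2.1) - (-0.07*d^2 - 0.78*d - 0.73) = -4.75*d^2 + 0.74*d + 2.83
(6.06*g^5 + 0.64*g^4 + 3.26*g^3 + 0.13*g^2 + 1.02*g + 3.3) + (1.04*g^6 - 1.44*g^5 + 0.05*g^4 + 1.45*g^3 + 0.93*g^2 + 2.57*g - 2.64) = 1.04*g^6 + 4.62*g^5 + 0.69*g^4 + 4.71*g^3 + 1.06*g^2 + 3.59*g + 0.66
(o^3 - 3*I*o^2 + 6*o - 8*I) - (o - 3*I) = o^3 - 3*I*o^2 + 5*o - 5*I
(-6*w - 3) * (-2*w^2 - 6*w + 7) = 12*w^3 + 42*w^2 - 24*w - 21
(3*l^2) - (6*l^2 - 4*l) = -3*l^2 + 4*l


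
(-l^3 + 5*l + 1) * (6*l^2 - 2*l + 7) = -6*l^5 + 2*l^4 + 23*l^3 - 4*l^2 + 33*l + 7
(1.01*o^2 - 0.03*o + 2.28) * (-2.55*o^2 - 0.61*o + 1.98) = -2.5755*o^4 - 0.5396*o^3 - 3.7959*o^2 - 1.4502*o + 4.5144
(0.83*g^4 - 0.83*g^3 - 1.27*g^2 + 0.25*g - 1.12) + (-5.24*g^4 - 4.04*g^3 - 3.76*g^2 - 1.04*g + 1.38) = -4.41*g^4 - 4.87*g^3 - 5.03*g^2 - 0.79*g + 0.26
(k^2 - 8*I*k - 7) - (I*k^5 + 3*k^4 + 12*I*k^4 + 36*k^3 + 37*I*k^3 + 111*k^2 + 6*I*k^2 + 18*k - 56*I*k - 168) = -I*k^5 - 3*k^4 - 12*I*k^4 - 36*k^3 - 37*I*k^3 - 110*k^2 - 6*I*k^2 - 18*k + 48*I*k + 161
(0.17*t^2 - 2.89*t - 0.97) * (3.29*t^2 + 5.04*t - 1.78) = 0.5593*t^4 - 8.6513*t^3 - 18.0595*t^2 + 0.255400000000001*t + 1.7266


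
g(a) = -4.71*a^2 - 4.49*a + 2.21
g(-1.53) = -1.95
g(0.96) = -6.44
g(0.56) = -1.78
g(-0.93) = 2.31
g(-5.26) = -104.49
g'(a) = -9.42*a - 4.49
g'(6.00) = -61.01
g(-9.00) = -338.89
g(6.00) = -194.29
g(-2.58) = -17.56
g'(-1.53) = 9.92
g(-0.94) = 2.27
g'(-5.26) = 45.06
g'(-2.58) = 19.81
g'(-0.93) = 4.27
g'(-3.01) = 23.86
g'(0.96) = -13.53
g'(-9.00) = 80.29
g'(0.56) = -9.77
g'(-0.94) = 4.36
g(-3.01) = -26.95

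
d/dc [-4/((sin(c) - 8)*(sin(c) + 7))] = 4*(sin(2*c) - cos(c))/((sin(c) - 8)^2*(sin(c) + 7)^2)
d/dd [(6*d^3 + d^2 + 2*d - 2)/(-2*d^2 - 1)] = 2*(-6*d^4 - 7*d^2 - 5*d - 1)/(4*d^4 + 4*d^2 + 1)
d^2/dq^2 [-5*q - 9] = 0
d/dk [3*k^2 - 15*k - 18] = 6*k - 15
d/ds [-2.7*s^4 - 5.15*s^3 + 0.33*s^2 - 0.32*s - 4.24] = -10.8*s^3 - 15.45*s^2 + 0.66*s - 0.32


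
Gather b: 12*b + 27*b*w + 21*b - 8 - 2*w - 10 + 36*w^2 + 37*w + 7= b*(27*w + 33) + 36*w^2 + 35*w - 11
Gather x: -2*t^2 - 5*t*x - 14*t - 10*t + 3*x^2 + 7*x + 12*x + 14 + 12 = -2*t^2 - 24*t + 3*x^2 + x*(19 - 5*t) + 26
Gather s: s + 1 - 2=s - 1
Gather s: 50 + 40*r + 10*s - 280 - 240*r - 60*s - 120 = -200*r - 50*s - 350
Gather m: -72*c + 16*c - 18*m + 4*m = -56*c - 14*m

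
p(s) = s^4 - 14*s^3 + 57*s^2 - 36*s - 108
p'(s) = 4*s^3 - 42*s^2 + 114*s - 36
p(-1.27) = 60.93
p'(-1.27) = -256.72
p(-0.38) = -85.30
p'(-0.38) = -85.60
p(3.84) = 18.97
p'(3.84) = 8.94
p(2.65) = -14.34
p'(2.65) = 45.59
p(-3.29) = 1243.13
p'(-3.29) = -1008.12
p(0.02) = -108.70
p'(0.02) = -33.74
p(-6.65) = 8724.83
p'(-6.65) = -3827.76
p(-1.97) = 306.23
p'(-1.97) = -454.16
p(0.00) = -108.00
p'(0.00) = -36.00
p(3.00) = 0.00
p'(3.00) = 36.00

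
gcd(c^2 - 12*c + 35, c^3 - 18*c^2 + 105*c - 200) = c - 5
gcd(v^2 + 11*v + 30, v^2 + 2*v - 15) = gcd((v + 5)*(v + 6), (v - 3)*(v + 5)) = v + 5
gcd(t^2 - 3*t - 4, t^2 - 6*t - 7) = t + 1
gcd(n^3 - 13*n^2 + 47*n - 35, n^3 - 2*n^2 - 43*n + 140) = n - 5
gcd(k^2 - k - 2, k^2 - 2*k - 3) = k + 1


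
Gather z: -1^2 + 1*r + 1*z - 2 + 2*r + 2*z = 3*r + 3*z - 3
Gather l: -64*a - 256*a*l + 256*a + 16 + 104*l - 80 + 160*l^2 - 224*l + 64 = 192*a + 160*l^2 + l*(-256*a - 120)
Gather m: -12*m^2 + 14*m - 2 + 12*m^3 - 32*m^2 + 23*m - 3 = 12*m^3 - 44*m^2 + 37*m - 5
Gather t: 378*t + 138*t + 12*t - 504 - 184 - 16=528*t - 704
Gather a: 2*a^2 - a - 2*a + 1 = 2*a^2 - 3*a + 1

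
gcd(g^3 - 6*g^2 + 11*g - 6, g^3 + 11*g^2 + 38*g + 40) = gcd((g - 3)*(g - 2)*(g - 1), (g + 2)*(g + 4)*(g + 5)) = 1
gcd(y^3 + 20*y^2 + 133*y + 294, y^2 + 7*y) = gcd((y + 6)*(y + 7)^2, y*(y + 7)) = y + 7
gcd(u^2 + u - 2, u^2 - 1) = u - 1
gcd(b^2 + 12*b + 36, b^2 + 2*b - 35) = 1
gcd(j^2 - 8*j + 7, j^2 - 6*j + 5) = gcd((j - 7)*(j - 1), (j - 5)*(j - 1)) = j - 1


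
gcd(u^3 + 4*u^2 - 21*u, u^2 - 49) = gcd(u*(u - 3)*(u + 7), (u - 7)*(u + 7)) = u + 7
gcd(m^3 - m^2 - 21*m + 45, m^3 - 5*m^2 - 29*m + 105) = m^2 + 2*m - 15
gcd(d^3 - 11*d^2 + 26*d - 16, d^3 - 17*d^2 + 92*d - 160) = d - 8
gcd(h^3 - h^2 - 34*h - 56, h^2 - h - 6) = h + 2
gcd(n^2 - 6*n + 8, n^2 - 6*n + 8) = n^2 - 6*n + 8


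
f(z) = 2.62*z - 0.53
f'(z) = 2.62000000000000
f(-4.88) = -13.32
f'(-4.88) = 2.62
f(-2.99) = -8.36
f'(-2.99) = 2.62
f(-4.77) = -13.03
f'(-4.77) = 2.62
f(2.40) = 5.76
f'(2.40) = 2.62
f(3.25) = 7.98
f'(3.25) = 2.62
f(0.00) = -0.53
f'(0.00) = 2.62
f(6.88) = 17.50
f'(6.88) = 2.62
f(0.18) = -0.06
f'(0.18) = 2.62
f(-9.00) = -24.11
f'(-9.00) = 2.62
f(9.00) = 23.05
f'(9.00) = 2.62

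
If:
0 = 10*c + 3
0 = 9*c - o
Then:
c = -3/10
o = -27/10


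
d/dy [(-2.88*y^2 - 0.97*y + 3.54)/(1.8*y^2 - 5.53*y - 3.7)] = (17.6724*y^2 + 8.568*y + 23.1652)/(3.24*y^4 - 19.908*y^3 + 17.2609*y^2 + 40.922*y + 13.69)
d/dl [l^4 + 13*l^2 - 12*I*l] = 4*l^3 + 26*l - 12*I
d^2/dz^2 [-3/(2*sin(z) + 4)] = 3*(sin(z)^2 - 2*sin(z) - 2)/(2*(sin(z) + 2)^3)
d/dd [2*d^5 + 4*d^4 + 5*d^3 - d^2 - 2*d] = 10*d^4 + 16*d^3 + 15*d^2 - 2*d - 2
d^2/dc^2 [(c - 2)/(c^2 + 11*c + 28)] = 2*((c - 2)*(2*c + 11)^2 - 3*(c + 3)*(c^2 + 11*c + 28))/(c^2 + 11*c + 28)^3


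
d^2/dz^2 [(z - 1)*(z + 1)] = 2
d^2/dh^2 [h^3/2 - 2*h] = 3*h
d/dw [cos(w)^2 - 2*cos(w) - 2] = 2*(1 - cos(w))*sin(w)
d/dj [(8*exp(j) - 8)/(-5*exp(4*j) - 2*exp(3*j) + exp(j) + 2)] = 8*(-(1 - exp(j))*(20*exp(3*j) + 6*exp(2*j) - 1) - 5*exp(4*j) - 2*exp(3*j) + exp(j) + 2)*exp(j)/(5*exp(4*j) + 2*exp(3*j) - exp(j) - 2)^2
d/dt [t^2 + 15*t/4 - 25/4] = 2*t + 15/4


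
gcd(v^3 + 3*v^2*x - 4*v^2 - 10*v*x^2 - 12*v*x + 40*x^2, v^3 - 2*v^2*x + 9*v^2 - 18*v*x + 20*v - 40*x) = -v + 2*x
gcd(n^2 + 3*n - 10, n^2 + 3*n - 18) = 1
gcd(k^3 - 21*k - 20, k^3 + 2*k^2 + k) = k + 1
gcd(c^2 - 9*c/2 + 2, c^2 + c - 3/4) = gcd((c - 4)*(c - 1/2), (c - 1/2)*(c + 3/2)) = c - 1/2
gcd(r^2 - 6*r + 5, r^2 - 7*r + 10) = r - 5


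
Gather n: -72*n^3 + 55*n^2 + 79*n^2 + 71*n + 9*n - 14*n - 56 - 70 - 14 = -72*n^3 + 134*n^2 + 66*n - 140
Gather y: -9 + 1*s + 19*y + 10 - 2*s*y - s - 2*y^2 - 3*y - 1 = -2*y^2 + y*(16 - 2*s)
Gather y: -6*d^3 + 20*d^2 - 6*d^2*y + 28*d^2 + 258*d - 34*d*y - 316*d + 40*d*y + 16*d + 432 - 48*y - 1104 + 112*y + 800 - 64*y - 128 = -6*d^3 + 48*d^2 - 42*d + y*(-6*d^2 + 6*d)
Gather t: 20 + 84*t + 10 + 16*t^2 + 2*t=16*t^2 + 86*t + 30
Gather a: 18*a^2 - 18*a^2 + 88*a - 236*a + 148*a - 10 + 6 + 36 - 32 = 0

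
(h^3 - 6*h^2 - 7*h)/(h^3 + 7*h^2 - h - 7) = h*(h - 7)/(h^2 + 6*h - 7)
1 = 1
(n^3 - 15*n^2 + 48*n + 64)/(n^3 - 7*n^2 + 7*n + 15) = (n^2 - 16*n + 64)/(n^2 - 8*n + 15)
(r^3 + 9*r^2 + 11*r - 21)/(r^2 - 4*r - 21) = (r^2 + 6*r - 7)/(r - 7)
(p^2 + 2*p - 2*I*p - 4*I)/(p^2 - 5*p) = (p^2 + 2*p*(1 - I) - 4*I)/(p*(p - 5))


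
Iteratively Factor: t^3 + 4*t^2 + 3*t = (t + 3)*(t^2 + t) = t*(t + 3)*(t + 1)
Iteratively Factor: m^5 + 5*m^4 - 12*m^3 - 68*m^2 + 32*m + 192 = (m + 4)*(m^4 + m^3 - 16*m^2 - 4*m + 48) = (m + 2)*(m + 4)*(m^3 - m^2 - 14*m + 24) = (m - 2)*(m + 2)*(m + 4)*(m^2 + m - 12) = (m - 3)*(m - 2)*(m + 2)*(m + 4)*(m + 4)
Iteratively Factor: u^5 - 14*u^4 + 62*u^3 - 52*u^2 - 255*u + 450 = (u - 5)*(u^4 - 9*u^3 + 17*u^2 + 33*u - 90) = (u - 5)*(u + 2)*(u^3 - 11*u^2 + 39*u - 45) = (u - 5)*(u - 3)*(u + 2)*(u^2 - 8*u + 15) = (u - 5)*(u - 3)^2*(u + 2)*(u - 5)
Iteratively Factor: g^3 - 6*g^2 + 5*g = (g - 5)*(g^2 - g) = (g - 5)*(g - 1)*(g)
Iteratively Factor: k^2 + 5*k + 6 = (k + 2)*(k + 3)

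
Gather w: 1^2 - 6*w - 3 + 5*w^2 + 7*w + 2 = 5*w^2 + w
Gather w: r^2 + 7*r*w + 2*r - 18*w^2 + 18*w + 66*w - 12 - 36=r^2 + 2*r - 18*w^2 + w*(7*r + 84) - 48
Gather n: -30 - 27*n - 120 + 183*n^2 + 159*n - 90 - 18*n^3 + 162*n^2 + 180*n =-18*n^3 + 345*n^2 + 312*n - 240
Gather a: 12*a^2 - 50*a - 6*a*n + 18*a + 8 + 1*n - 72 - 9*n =12*a^2 + a*(-6*n - 32) - 8*n - 64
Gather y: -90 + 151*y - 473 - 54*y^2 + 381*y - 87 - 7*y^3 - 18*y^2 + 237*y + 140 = -7*y^3 - 72*y^2 + 769*y - 510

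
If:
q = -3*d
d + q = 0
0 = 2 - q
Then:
No Solution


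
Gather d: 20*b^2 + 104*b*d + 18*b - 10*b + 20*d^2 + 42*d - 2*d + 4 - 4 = 20*b^2 + 8*b + 20*d^2 + d*(104*b + 40)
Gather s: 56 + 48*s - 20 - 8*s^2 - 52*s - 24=-8*s^2 - 4*s + 12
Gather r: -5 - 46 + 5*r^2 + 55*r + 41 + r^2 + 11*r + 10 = 6*r^2 + 66*r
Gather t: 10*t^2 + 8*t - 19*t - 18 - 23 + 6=10*t^2 - 11*t - 35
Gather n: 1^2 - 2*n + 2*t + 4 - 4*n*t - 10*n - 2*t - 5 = n*(-4*t - 12)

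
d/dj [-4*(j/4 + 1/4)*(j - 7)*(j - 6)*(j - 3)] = -4*j^3 + 45*j^2 - 130*j + 45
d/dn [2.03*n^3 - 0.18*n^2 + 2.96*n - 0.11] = 6.09*n^2 - 0.36*n + 2.96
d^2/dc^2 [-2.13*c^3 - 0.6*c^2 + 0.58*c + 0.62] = -12.78*c - 1.2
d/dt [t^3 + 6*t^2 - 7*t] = 3*t^2 + 12*t - 7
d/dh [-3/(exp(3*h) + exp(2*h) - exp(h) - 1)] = (9*exp(2*h) + 6*exp(h) - 3)*exp(h)/(exp(3*h) + exp(2*h) - exp(h) - 1)^2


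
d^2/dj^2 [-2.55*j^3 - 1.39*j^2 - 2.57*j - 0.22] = -15.3*j - 2.78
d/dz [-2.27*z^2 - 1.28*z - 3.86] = -4.54*z - 1.28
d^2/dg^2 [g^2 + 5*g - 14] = 2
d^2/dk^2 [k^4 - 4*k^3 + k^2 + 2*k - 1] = 12*k^2 - 24*k + 2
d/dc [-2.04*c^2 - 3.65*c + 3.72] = -4.08*c - 3.65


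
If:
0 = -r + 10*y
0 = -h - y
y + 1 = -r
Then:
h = 1/11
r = -10/11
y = -1/11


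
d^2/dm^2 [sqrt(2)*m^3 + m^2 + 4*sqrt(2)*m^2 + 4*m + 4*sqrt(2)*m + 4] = 6*sqrt(2)*m + 2 + 8*sqrt(2)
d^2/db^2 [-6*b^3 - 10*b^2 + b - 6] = -36*b - 20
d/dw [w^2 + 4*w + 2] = 2*w + 4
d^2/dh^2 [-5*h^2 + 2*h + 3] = -10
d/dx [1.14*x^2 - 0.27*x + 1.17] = 2.28*x - 0.27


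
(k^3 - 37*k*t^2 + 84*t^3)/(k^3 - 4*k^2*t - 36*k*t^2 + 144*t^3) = (-k^2 - 4*k*t + 21*t^2)/(-k^2 + 36*t^2)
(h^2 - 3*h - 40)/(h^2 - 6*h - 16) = (h + 5)/(h + 2)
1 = 1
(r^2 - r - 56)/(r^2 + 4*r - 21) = (r - 8)/(r - 3)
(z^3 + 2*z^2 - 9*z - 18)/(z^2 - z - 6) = z + 3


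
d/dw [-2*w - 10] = -2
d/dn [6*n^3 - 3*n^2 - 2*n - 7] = 18*n^2 - 6*n - 2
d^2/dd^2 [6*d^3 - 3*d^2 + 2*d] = 36*d - 6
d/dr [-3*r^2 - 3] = -6*r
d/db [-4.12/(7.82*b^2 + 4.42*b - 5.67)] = (64.4368*b + 18.2104)/(7.82*b^2 + 4.42*b - 5.67)^2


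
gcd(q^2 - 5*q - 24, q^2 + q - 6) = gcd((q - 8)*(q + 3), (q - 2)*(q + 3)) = q + 3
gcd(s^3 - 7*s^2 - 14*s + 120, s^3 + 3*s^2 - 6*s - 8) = s + 4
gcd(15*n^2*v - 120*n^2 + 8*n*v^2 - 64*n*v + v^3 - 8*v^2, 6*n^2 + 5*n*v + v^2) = 3*n + v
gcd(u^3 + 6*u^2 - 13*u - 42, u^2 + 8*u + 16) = 1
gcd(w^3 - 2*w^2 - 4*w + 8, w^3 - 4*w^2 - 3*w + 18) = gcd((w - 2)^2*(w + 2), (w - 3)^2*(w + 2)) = w + 2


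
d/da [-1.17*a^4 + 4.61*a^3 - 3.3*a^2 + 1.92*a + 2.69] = -4.68*a^3 + 13.83*a^2 - 6.6*a + 1.92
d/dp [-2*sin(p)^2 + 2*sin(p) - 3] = -2*sin(2*p) + 2*cos(p)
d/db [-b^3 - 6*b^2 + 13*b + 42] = -3*b^2 - 12*b + 13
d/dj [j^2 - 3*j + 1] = 2*j - 3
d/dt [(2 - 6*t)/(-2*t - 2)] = 4/(t + 1)^2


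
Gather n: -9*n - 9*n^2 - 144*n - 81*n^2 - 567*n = -90*n^2 - 720*n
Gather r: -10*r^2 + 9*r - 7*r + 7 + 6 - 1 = -10*r^2 + 2*r + 12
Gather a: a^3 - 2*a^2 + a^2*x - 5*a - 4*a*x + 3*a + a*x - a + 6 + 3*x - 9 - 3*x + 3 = a^3 + a^2*(x - 2) + a*(-3*x - 3)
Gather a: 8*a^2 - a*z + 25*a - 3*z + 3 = 8*a^2 + a*(25 - z) - 3*z + 3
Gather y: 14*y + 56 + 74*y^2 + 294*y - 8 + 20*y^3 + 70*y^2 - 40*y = 20*y^3 + 144*y^2 + 268*y + 48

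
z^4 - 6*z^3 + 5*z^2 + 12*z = z*(z - 4)*(z - 3)*(z + 1)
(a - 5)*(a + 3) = a^2 - 2*a - 15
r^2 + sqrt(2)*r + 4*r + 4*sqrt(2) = (r + 4)*(r + sqrt(2))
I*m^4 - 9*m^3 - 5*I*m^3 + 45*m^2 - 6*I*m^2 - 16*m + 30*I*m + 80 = (m - 5)*(m + 2*I)*(m + 8*I)*(I*m + 1)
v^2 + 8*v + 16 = (v + 4)^2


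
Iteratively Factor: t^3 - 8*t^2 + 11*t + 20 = (t + 1)*(t^2 - 9*t + 20) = (t - 5)*(t + 1)*(t - 4)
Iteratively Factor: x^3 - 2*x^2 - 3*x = (x)*(x^2 - 2*x - 3) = x*(x - 3)*(x + 1)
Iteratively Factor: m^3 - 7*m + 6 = (m - 1)*(m^2 + m - 6) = (m - 2)*(m - 1)*(m + 3)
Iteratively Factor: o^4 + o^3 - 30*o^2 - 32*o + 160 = (o - 5)*(o^3 + 6*o^2 - 32) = (o - 5)*(o + 4)*(o^2 + 2*o - 8) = (o - 5)*(o - 2)*(o + 4)*(o + 4)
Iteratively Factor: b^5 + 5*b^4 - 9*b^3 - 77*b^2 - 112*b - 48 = (b + 1)*(b^4 + 4*b^3 - 13*b^2 - 64*b - 48) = (b - 4)*(b + 1)*(b^3 + 8*b^2 + 19*b + 12) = (b - 4)*(b + 1)*(b + 3)*(b^2 + 5*b + 4) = (b - 4)*(b + 1)^2*(b + 3)*(b + 4)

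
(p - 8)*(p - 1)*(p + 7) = p^3 - 2*p^2 - 55*p + 56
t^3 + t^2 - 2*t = t*(t - 1)*(t + 2)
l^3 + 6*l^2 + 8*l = l*(l + 2)*(l + 4)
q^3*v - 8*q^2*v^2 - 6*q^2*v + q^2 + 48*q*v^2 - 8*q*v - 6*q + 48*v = (q - 6)*(q - 8*v)*(q*v + 1)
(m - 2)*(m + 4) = m^2 + 2*m - 8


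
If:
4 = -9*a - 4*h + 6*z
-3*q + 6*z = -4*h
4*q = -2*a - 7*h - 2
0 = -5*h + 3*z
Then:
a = -344/729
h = -10/243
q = -140/729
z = -50/729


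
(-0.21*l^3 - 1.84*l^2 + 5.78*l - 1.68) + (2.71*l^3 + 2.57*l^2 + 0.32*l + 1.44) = 2.5*l^3 + 0.73*l^2 + 6.1*l - 0.24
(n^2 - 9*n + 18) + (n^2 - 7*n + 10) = 2*n^2 - 16*n + 28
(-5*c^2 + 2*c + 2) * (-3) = 15*c^2 - 6*c - 6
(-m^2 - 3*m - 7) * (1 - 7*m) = 7*m^3 + 20*m^2 + 46*m - 7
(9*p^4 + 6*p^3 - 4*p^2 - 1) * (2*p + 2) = 18*p^5 + 30*p^4 + 4*p^3 - 8*p^2 - 2*p - 2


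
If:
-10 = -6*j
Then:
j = 5/3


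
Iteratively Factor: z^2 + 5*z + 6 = (z + 2)*(z + 3)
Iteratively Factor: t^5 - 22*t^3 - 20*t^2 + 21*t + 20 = (t + 4)*(t^4 - 4*t^3 - 6*t^2 + 4*t + 5) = (t + 1)*(t + 4)*(t^3 - 5*t^2 - t + 5) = (t - 1)*(t + 1)*(t + 4)*(t^2 - 4*t - 5) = (t - 5)*(t - 1)*(t + 1)*(t + 4)*(t + 1)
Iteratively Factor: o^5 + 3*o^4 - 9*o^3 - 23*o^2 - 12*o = (o + 4)*(o^4 - o^3 - 5*o^2 - 3*o) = o*(o + 4)*(o^3 - o^2 - 5*o - 3) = o*(o + 1)*(o + 4)*(o^2 - 2*o - 3) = o*(o + 1)^2*(o + 4)*(o - 3)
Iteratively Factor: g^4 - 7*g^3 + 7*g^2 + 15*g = (g + 1)*(g^3 - 8*g^2 + 15*g) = g*(g + 1)*(g^2 - 8*g + 15) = g*(g - 5)*(g + 1)*(g - 3)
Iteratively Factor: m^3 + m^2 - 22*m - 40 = (m + 4)*(m^2 - 3*m - 10) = (m - 5)*(m + 4)*(m + 2)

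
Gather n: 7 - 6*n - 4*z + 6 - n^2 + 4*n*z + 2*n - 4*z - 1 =-n^2 + n*(4*z - 4) - 8*z + 12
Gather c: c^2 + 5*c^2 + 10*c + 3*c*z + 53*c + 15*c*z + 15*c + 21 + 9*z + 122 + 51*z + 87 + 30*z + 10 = 6*c^2 + c*(18*z + 78) + 90*z + 240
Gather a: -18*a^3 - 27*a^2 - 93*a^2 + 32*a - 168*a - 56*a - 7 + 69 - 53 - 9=-18*a^3 - 120*a^2 - 192*a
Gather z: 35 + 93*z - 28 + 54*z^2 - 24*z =54*z^2 + 69*z + 7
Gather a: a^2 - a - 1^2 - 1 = a^2 - a - 2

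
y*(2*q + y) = 2*q*y + y^2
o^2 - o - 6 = (o - 3)*(o + 2)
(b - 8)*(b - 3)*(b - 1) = b^3 - 12*b^2 + 35*b - 24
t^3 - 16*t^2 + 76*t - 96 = (t - 8)*(t - 6)*(t - 2)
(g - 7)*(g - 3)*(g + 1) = g^3 - 9*g^2 + 11*g + 21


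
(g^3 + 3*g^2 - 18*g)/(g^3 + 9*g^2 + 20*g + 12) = g*(g - 3)/(g^2 + 3*g + 2)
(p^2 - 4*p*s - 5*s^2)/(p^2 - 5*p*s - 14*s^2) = (-p^2 + 4*p*s + 5*s^2)/(-p^2 + 5*p*s + 14*s^2)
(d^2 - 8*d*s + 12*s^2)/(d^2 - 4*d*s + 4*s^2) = (-d + 6*s)/(-d + 2*s)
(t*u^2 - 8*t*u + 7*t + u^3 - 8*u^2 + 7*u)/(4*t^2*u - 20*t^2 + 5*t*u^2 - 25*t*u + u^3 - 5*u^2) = (u^2 - 8*u + 7)/(4*t*u - 20*t + u^2 - 5*u)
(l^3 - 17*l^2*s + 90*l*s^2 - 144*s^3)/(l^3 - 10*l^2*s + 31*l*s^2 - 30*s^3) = (l^2 - 14*l*s + 48*s^2)/(l^2 - 7*l*s + 10*s^2)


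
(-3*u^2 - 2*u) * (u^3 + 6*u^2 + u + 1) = -3*u^5 - 20*u^4 - 15*u^3 - 5*u^2 - 2*u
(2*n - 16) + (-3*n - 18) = -n - 34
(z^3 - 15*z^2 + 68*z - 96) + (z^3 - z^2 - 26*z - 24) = 2*z^3 - 16*z^2 + 42*z - 120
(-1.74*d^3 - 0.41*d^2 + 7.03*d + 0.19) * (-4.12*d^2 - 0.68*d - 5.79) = 7.1688*d^5 + 2.8724*d^4 - 18.6102*d^3 - 3.1893*d^2 - 40.8329*d - 1.1001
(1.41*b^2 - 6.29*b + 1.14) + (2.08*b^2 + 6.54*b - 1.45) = 3.49*b^2 + 0.25*b - 0.31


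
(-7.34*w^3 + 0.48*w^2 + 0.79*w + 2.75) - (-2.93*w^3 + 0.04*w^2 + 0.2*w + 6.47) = -4.41*w^3 + 0.44*w^2 + 0.59*w - 3.72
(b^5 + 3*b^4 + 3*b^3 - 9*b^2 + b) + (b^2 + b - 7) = b^5 + 3*b^4 + 3*b^3 - 8*b^2 + 2*b - 7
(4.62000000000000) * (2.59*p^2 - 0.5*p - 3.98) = 11.9658*p^2 - 2.31*p - 18.3876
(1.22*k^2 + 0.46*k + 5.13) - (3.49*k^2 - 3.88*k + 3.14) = -2.27*k^2 + 4.34*k + 1.99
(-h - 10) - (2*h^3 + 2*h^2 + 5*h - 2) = -2*h^3 - 2*h^2 - 6*h - 8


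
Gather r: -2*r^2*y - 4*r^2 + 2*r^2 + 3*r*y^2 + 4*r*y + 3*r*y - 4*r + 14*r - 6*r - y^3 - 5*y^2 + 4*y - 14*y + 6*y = r^2*(-2*y - 2) + r*(3*y^2 + 7*y + 4) - y^3 - 5*y^2 - 4*y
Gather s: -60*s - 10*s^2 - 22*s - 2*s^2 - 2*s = -12*s^2 - 84*s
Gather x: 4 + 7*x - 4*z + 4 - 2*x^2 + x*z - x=-2*x^2 + x*(z + 6) - 4*z + 8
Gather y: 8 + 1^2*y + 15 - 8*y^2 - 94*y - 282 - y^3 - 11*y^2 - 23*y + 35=-y^3 - 19*y^2 - 116*y - 224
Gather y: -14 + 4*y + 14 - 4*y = 0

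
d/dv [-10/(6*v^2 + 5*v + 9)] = 10*(12*v + 5)/(6*v^2 + 5*v + 9)^2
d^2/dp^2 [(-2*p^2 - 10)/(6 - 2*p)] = 28/(p^3 - 9*p^2 + 27*p - 27)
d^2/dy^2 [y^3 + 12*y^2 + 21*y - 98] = 6*y + 24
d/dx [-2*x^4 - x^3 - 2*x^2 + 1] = x*(-8*x^2 - 3*x - 4)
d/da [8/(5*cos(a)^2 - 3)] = 160*sin(2*a)/(1 - 5*cos(2*a))^2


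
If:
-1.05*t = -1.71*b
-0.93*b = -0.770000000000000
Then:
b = 0.83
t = 1.35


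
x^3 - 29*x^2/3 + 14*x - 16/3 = (x - 8)*(x - 1)*(x - 2/3)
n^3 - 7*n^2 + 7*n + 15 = (n - 5)*(n - 3)*(n + 1)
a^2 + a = a*(a + 1)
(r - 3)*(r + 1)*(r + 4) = r^3 + 2*r^2 - 11*r - 12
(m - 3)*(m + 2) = m^2 - m - 6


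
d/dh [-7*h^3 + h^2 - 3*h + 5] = -21*h^2 + 2*h - 3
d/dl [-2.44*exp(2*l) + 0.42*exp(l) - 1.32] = (0.42 - 4.88*exp(l))*exp(l)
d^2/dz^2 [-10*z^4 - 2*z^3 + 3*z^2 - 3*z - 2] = -120*z^2 - 12*z + 6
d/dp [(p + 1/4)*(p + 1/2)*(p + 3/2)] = 3*p^2 + 9*p/2 + 5/4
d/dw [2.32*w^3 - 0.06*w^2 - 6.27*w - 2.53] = 6.96*w^2 - 0.12*w - 6.27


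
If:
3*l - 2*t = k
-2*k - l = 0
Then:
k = -2*t/7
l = 4*t/7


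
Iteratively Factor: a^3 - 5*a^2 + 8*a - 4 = (a - 2)*(a^2 - 3*a + 2) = (a - 2)*(a - 1)*(a - 2)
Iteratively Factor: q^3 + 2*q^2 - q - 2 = (q - 1)*(q^2 + 3*q + 2) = (q - 1)*(q + 2)*(q + 1)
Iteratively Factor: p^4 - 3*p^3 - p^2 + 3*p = (p + 1)*(p^3 - 4*p^2 + 3*p) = p*(p + 1)*(p^2 - 4*p + 3) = p*(p - 3)*(p + 1)*(p - 1)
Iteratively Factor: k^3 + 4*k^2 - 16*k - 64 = (k - 4)*(k^2 + 8*k + 16) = (k - 4)*(k + 4)*(k + 4)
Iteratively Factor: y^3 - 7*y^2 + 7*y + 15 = (y + 1)*(y^2 - 8*y + 15) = (y - 3)*(y + 1)*(y - 5)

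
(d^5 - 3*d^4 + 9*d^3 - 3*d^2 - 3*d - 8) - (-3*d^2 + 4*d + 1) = d^5 - 3*d^4 + 9*d^3 - 7*d - 9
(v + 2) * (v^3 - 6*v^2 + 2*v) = v^4 - 4*v^3 - 10*v^2 + 4*v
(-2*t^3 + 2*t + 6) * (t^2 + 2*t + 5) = -2*t^5 - 4*t^4 - 8*t^3 + 10*t^2 + 22*t + 30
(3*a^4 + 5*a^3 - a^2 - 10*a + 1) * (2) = 6*a^4 + 10*a^3 - 2*a^2 - 20*a + 2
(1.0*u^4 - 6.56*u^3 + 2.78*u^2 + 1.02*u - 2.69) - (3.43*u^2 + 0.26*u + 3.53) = 1.0*u^4 - 6.56*u^3 - 0.65*u^2 + 0.76*u - 6.22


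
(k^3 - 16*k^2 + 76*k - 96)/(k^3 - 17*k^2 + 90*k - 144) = (k - 2)/(k - 3)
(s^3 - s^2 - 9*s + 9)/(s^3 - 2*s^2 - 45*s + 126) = (s^2 + 2*s - 3)/(s^2 + s - 42)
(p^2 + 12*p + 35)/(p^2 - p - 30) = (p + 7)/(p - 6)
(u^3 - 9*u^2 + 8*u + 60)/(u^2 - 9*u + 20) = (u^2 - 4*u - 12)/(u - 4)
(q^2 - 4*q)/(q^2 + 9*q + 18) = q*(q - 4)/(q^2 + 9*q + 18)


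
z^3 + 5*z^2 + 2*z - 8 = (z - 1)*(z + 2)*(z + 4)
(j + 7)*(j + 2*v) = j^2 + 2*j*v + 7*j + 14*v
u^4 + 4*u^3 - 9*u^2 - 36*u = u*(u - 3)*(u + 3)*(u + 4)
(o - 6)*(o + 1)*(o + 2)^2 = o^4 - o^3 - 22*o^2 - 44*o - 24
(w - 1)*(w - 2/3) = w^2 - 5*w/3 + 2/3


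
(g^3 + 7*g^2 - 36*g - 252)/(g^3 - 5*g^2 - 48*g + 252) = (g + 6)/(g - 6)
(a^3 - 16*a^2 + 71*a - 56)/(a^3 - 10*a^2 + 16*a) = (a^2 - 8*a + 7)/(a*(a - 2))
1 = 1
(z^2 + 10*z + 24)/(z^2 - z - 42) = (z + 4)/(z - 7)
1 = 1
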